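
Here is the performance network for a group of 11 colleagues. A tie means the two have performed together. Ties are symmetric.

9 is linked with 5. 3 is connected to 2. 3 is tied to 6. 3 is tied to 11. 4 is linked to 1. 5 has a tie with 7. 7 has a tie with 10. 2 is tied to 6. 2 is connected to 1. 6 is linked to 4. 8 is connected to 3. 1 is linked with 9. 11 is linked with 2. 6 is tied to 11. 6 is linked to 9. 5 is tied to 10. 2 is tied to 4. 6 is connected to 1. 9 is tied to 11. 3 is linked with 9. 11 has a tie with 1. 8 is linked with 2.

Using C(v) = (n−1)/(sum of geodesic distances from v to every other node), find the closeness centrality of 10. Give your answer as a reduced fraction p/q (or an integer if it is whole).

5/14

Distances from 10: 1:3, 2:4, 3:3, 4:4, 5:1, 6:3, 7:1, 8:4, 9:2, 11:3. Sum = 28.
n = 11, so closeness = 10/28 = 5/14.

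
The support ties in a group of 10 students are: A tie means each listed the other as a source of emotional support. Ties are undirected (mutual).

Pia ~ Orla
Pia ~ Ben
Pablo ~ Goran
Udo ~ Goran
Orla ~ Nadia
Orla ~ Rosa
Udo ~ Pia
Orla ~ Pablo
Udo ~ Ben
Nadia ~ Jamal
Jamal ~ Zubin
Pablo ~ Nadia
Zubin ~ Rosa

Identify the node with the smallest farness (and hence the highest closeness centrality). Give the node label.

Farness (sum of distances to all others) for each node — Ben:23, Goran:20, Jamal:22, Nadia:17, Orla:14, Pablo:17, Pia:17, Rosa:19, Udo:21, Zubin:24.
The smallest farness is 14, for Orla, so Orla has the highest closeness.

Orla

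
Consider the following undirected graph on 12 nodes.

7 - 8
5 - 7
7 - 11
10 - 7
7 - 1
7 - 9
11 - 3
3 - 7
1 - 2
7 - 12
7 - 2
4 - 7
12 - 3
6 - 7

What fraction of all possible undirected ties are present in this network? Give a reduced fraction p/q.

7/33

There are 14 edges and 12 nodes, so the maximum possible is C(12,2) = 66.
Density = 14/66 = 7/33.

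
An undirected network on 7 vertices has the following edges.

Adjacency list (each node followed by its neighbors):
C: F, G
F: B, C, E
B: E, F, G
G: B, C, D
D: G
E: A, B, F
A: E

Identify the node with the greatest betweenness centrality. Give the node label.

Unnormalized betweenness of each node: A:0, B:5, C:1, D:0, E:5, F:5/2, G:11/2.
G has the largest value, 11/2, making it the main broker — the node through which the most shortest paths run.

G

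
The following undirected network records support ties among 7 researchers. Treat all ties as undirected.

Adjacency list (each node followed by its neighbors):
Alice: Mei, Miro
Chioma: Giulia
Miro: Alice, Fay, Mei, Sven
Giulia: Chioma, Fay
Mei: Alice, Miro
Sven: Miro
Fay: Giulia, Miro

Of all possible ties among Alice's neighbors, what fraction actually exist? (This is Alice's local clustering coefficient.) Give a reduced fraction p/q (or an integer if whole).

Alice's neighbors: Mei and Miro (k = 2).
Possible neighbor pairs: C(2,2) = 1. Edges among them: Mei–Miro → e = 1.
Clustering(Alice) = 1/1.

1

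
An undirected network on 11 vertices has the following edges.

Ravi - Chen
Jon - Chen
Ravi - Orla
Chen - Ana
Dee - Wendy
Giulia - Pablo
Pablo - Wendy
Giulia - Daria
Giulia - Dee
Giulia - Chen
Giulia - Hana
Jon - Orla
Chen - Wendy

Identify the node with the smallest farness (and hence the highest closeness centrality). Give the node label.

Farness (sum of distances to all others) for each node — Ana:24, Chen:15, Daria:25, Dee:23, Giulia:16, Hana:25, Jon:22, Orla:29, Pablo:23, Ravi:22, Wendy:20.
The smallest farness is 15, for Chen, so Chen has the highest closeness.

Chen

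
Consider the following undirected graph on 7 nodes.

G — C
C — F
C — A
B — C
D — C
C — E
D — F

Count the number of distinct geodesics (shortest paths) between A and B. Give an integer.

1

The shortest distance is 2, and the only length-2 path is A–C–B. So there is exactly 1 shortest path.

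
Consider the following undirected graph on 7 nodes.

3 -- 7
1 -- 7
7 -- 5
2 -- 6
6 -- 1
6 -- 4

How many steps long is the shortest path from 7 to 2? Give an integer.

One shortest route is 7 – 1 – 6 – 2, which uses 3 edges, and at distance 2 from 7 we only reach {6}, which does not include 2. So d(7,2) = 3.

3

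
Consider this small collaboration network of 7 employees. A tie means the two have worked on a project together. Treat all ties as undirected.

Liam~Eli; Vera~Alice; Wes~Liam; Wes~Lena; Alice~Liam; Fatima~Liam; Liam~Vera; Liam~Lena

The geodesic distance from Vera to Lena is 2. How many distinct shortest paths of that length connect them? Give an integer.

The shortest distance is 2, and the only length-2 path is Vera–Liam–Lena. So there is exactly 1 shortest path.

1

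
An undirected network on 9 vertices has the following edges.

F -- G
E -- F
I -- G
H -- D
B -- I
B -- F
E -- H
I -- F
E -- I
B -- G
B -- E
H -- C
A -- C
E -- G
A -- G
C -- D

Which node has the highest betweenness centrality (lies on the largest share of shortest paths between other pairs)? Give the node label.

E

Unnormalized betweenness of each node: A:3, B:0, C:5/2, D:0, E:9, F:0, G:11/2, H:7, I:0.
E has the largest value, 9, making it the main broker — the node through which the most shortest paths run.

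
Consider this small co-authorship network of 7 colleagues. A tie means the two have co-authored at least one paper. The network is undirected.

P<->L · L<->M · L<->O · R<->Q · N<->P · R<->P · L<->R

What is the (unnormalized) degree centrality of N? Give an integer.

N is directly tied to P. That is 1 neighbor, so the degree of N is 1.

1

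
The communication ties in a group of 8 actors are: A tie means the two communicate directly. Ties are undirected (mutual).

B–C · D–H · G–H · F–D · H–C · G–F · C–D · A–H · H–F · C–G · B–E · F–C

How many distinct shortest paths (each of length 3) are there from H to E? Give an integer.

The shortest distance is 3, and the only length-3 path is H–C–B–E. So there is exactly 1 shortest path.

1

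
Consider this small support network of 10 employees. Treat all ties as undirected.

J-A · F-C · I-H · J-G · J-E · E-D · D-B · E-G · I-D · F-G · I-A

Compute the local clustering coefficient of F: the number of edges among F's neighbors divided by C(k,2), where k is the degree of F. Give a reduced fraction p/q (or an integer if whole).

F's neighbors: C and G (k = 2).
Possible neighbor pairs: C(2,2) = 1. Edges among them: none → e = 0.
Clustering(F) = 0/1.

0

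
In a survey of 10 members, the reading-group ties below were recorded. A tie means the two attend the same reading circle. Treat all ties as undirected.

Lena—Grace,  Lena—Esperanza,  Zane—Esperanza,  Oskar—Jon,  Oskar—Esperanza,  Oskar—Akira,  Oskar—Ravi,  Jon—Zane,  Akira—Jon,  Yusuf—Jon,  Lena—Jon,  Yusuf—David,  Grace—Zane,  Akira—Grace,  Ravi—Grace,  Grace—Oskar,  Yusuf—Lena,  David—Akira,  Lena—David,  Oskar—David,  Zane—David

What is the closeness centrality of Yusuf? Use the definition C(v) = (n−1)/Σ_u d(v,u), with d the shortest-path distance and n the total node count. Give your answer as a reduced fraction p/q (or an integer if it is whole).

9/16

Distances from Yusuf: Akira:2, David:1, Esperanza:2, Grace:2, Jon:1, Lena:1, Oskar:2, Ravi:3, Zane:2. Sum = 16.
n = 10, so closeness = 9/16.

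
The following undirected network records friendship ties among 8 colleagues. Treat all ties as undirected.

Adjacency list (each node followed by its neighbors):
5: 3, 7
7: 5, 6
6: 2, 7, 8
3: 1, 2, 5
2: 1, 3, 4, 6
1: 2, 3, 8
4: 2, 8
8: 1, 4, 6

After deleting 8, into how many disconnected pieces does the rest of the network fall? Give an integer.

8's neighbors (1, 4, and 6) remain reachable from one another through other ties, so the rest of the network stays in one piece.

1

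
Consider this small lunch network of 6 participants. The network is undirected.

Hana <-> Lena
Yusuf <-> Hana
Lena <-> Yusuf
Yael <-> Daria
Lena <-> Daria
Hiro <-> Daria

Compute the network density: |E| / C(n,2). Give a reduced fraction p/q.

There are 6 edges and 6 nodes, so the maximum possible is C(6,2) = 15.
Density = 6/15 = 2/5.

2/5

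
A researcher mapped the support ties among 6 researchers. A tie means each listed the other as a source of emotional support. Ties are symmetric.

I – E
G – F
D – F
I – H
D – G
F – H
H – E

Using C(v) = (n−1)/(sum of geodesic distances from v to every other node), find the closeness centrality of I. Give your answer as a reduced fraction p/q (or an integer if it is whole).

1/2

Distances from I: D:3, E:1, F:2, G:3, H:1. Sum = 10.
n = 6, so closeness = 5/10 = 1/2.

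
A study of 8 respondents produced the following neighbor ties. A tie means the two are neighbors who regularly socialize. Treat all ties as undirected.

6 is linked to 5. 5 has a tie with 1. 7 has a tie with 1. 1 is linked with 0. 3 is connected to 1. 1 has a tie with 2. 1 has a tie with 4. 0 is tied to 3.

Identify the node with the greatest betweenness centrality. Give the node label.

Unnormalized betweenness of each node: 0:0, 1:19, 2:0, 3:0, 4:0, 5:6, 6:0, 7:0.
1 has the largest value, 19, making it the main broker — the node through which the most shortest paths run.

1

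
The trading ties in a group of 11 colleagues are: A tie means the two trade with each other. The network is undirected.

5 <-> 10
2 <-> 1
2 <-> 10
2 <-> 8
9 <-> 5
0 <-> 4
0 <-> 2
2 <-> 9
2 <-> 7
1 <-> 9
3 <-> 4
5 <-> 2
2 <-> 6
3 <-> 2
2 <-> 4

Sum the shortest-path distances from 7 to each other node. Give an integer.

19

Distances from 7: 0:2, 1:2, 2:1, 3:2, 4:2, 5:2, 6:2, 8:2, 9:2, 10:2.
Sum = 2 + 2 + 1 + 2 + 2 + 2 + 2 + 2 + 2 + 2 = 19.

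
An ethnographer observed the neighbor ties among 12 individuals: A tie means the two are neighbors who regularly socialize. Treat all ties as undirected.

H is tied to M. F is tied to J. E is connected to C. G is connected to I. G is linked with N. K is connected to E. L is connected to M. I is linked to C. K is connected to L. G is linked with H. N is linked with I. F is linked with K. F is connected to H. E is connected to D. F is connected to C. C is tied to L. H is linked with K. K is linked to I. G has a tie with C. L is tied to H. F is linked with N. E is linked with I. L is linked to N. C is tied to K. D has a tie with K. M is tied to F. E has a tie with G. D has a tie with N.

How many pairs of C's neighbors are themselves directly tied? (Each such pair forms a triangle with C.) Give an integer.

7

C's neighbors: E, F, G, I, K, and L.
Neighbor pairs that are themselves tied: C–E–G; C–E–I; C–E–K; C–F–K; C–G–I; C–I–K; C–K–L. Each forms one triangle with C, for 7 in total.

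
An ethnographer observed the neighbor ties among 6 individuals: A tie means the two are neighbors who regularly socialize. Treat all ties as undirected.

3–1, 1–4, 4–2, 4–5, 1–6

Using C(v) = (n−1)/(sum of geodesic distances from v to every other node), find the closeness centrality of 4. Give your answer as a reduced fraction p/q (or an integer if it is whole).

Distances from 4: 1:1, 2:1, 3:2, 5:1, 6:2. Sum = 7.
n = 6, so closeness = 5/7.

5/7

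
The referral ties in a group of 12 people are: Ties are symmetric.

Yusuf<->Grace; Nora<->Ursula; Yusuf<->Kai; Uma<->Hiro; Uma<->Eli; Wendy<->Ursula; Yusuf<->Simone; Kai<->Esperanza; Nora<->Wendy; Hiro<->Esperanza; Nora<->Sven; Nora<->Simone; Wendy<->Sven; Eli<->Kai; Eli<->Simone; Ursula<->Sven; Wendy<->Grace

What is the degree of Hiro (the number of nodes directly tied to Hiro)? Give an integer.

2

Hiro is directly tied to Esperanza and Uma. That is 2 neighbors, so the degree of Hiro is 2.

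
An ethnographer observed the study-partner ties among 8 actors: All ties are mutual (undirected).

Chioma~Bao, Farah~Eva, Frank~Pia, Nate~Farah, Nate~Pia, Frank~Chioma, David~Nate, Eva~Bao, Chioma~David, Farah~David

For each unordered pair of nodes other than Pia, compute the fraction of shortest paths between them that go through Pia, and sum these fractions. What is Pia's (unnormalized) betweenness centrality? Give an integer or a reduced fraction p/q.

Pairs whose geodesics pass through Pia — Farah–Frank: 1/2; Nate–Frank: 1.
All other pairs contribute 0.
Summing the contributions gives betweenness(Pia) = 3/2.

3/2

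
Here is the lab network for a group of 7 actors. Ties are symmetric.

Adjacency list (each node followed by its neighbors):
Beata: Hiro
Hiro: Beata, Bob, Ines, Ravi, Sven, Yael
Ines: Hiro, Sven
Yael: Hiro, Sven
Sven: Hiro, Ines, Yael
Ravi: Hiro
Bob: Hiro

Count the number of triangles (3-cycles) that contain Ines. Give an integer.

Ines's neighbors: Hiro and Sven.
Neighbor pairs that are themselves tied: Ines–Hiro–Sven. Each forms one triangle with Ines, for 1 in total.

1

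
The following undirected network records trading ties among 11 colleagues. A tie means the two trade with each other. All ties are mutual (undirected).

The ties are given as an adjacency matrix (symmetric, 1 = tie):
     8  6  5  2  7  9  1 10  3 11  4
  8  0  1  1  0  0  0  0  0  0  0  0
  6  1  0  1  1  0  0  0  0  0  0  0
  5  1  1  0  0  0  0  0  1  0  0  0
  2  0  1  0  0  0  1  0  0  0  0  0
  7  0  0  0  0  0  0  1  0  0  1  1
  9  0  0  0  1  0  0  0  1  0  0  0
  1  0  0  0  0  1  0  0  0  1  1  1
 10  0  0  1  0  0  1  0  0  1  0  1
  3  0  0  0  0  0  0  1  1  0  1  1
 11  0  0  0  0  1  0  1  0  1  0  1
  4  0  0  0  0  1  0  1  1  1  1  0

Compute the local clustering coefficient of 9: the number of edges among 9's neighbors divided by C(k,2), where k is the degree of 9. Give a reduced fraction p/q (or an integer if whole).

9's neighbors: 2 and 10 (k = 2).
Possible neighbor pairs: C(2,2) = 1. Edges among them: none → e = 0.
Clustering(9) = 0/1.

0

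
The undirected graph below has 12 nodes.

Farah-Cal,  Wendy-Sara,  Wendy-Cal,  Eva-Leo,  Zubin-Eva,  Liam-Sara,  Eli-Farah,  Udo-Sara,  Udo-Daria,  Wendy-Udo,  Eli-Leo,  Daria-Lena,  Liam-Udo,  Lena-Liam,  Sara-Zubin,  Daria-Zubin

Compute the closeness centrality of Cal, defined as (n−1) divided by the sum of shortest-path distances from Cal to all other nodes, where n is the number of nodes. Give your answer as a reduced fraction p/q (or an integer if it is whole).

11/28

Distances from Cal: Daria:3, Eli:2, Eva:4, Farah:1, Lena:4, Leo:3, Liam:3, Sara:2, Udo:2, Wendy:1, Zubin:3. Sum = 28.
n = 12, so closeness = 11/28.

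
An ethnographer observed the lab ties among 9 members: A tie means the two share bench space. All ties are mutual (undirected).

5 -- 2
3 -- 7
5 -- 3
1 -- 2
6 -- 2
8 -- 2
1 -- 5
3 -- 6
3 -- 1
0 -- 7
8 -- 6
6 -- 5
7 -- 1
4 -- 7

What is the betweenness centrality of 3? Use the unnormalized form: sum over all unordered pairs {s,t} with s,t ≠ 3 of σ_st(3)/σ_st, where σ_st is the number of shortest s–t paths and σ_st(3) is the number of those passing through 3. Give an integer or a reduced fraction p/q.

19/3

Pairs whose geodesics pass through 3 — 7–5: 1/2; 7–6: 1; 7–8: 1/2; 0–5: 1/2; 0–6: 1; 0–8: 1/2; 4–5: 1/2; 4–6: 1; 4–8: 1/2; 1–6: 1/3.
All other pairs contribute 0.
Summing the contributions gives betweenness(3) = 19/3.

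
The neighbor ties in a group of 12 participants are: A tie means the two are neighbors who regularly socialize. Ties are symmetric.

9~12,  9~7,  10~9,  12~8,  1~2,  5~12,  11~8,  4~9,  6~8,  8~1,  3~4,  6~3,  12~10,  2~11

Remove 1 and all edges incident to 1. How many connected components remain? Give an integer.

1

1's neighbors (2 and 8) remain reachable from one another through other ties, so the rest of the network stays in one piece.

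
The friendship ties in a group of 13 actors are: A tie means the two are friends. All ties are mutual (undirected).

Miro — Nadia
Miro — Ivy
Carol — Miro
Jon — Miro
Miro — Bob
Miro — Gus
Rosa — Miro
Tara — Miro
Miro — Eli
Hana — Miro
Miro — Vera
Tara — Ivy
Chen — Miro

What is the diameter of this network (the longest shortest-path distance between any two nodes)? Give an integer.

Eccentricity of each node (its greatest distance to any other): Bob:2, Carol:2, Chen:2, Eli:2, Gus:2, Hana:2, Ivy:2, Jon:2, Miro:1, Nadia:2, Rosa:2, Tara:2, Vera:2.
The maximum eccentricity is 2, realized for instance by the pair Eli–Ivy via Eli – Miro – Ivy. So the diameter is 2.

2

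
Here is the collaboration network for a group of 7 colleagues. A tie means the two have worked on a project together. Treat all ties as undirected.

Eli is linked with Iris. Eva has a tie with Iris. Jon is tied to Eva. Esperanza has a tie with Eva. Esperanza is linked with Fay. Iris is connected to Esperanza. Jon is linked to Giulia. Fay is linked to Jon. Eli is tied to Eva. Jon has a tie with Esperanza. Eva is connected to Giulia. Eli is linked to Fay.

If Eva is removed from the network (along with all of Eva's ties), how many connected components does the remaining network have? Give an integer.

1

Eva's neighbors (Eli, Esperanza, Giulia, Iris, and Jon) remain reachable from one another through other ties, so the rest of the network stays in one piece.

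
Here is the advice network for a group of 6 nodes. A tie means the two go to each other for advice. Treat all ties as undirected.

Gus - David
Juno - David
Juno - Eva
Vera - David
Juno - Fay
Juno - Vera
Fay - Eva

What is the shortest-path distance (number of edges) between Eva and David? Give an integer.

2

One shortest route is Eva – Juno – David, which uses 2 edges, and Eva and David are not directly tied, so nothing shorter exists. So d(Eva,David) = 2.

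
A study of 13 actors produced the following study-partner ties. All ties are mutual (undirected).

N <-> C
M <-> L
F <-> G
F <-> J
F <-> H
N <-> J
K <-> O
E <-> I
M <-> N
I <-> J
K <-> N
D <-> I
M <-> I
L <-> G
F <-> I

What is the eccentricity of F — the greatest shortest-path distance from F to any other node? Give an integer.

Distances from F: C:3, D:2, E:2, G:1, H:1, I:1, J:1, K:3, L:2, M:2, N:2, O:4.
The largest is 4 (to O), so the eccentricity of F is 4.

4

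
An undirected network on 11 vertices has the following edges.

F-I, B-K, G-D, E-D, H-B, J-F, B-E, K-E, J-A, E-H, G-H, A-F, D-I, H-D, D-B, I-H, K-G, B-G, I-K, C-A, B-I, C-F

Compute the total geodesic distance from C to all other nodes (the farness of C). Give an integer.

26

Distances from C: A:1, B:3, D:3, E:4, F:1, G:4, H:3, I:2, J:2, K:3.
Sum = 1 + 3 + 3 + 4 + 1 + 4 + 3 + 2 + 2 + 3 = 26.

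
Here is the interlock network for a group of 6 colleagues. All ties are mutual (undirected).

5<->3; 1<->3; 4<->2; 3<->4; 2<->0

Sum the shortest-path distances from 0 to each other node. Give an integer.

Distances from 0: 1:4, 2:1, 3:3, 4:2, 5:4.
Sum = 4 + 1 + 3 + 2 + 4 = 14.

14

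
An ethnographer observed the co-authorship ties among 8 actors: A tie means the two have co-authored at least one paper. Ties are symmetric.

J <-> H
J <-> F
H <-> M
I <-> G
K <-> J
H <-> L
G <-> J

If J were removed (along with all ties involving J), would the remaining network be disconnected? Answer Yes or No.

Yes

Removing J leaves {F} with no path to {G and I}, so the network splits into 4 components. J is a cut vertex.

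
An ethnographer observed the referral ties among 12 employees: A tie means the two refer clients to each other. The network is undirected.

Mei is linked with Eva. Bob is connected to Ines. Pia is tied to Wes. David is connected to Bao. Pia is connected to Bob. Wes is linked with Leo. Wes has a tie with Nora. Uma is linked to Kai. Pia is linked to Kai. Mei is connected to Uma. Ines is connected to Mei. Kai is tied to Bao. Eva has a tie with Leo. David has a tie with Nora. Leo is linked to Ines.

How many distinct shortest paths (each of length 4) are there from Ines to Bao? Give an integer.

2

The shortest distance is 4. The length-4 paths are: Ines–Mei–Uma–Kai–Bao; Ines–Bob–Pia–Kai–Bao.
That gives 2 distinct shortest paths.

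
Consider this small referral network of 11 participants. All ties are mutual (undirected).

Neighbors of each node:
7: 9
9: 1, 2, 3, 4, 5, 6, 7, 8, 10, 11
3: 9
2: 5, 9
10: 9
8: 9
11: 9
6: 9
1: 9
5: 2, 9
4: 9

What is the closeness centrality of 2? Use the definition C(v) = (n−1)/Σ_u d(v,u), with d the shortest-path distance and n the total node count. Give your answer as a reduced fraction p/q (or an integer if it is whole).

Distances from 2: 1:2, 3:2, 4:2, 5:1, 6:2, 7:2, 8:2, 9:1, 10:2, 11:2. Sum = 18.
n = 11, so closeness = 10/18 = 5/9.

5/9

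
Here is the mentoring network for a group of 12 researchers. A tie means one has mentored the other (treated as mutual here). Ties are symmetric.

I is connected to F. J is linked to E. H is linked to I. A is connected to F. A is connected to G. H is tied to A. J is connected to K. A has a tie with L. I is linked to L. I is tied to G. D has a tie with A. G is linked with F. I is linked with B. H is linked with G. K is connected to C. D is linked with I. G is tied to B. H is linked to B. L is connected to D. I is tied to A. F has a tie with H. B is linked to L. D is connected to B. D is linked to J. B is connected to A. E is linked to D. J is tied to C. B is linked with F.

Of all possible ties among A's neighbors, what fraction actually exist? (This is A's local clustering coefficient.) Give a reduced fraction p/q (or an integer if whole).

A's neighbors: B, D, F, G, H, I, and L (k = 7).
Possible neighbor pairs: C(7,2) = 21. Edges among them: B–D, B–F, B–G, B–H, B–I, B–L, D–I, D–L, F–G, F–H, F–I, G–H, G–I, H–I, I–L → e = 15.
Clustering(A) = 15/21 = 5/7.

5/7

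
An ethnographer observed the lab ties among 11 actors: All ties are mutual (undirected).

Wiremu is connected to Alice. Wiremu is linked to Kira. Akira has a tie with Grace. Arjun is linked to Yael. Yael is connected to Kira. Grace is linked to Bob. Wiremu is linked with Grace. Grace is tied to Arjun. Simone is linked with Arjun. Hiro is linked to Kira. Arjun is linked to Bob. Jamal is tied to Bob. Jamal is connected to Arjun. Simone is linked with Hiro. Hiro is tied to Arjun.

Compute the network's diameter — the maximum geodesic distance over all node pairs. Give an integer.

4

Eccentricity of each node (its greatest distance to any other): Akira:3, Alice:4, Arjun:3, Bob:3, Grace:2, Hiro:3, Jamal:4, Kira:3, Simone:4, Wiremu:3, Yael:3.
The maximum eccentricity is 4, realized for instance by the pair Jamal–Alice via Jamal – Arjun – Grace – Wiremu – Alice. So the diameter is 4.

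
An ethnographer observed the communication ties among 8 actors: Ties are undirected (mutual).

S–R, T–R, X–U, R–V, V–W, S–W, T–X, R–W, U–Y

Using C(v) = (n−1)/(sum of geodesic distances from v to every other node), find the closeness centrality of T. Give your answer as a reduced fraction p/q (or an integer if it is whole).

7/13

Distances from T: R:1, S:2, U:2, V:2, W:2, X:1, Y:3. Sum = 13.
n = 8, so closeness = 7/13.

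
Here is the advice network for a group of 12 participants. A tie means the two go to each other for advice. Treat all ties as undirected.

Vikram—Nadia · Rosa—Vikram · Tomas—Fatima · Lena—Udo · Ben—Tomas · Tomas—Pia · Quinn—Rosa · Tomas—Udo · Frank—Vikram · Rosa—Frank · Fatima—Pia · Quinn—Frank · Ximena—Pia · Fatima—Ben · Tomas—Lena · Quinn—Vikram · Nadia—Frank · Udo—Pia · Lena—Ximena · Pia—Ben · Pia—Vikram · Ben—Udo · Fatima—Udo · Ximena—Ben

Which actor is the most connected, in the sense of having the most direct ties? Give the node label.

Pia

Degrees — Ben:5, Fatima:4, Frank:4, Lena:3, Nadia:2, Pia:6, Quinn:3, Rosa:3, Tomas:5, Udo:5, Vikram:5, Ximena:3.
The maximum is 6, attained only by Pia.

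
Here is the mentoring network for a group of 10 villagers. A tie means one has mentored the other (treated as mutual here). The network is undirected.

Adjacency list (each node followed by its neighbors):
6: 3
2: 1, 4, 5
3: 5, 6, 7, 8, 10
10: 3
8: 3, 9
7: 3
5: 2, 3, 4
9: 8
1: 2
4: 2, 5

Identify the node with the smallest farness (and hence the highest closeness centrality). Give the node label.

Farness (sum of distances to all others) for each node — 1:29, 2:21, 3:14, 4:22, 5:16, 6:22, 7:22, 8:20, 9:28, 10:22.
The smallest farness is 14, for 3, so 3 has the highest closeness.

3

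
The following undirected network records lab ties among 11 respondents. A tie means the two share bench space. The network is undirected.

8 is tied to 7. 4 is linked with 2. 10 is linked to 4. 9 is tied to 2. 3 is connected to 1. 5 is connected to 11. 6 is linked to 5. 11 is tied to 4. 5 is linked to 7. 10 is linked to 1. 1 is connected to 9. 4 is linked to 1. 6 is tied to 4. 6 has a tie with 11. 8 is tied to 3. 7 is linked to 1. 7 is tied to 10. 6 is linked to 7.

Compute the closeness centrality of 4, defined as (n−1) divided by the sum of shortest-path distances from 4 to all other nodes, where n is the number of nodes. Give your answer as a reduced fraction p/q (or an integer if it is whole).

Distances from 4: 1:1, 2:1, 3:2, 5:2, 6:1, 7:2, 8:3, 9:2, 10:1, 11:1. Sum = 16.
n = 11, so closeness = 10/16 = 5/8.

5/8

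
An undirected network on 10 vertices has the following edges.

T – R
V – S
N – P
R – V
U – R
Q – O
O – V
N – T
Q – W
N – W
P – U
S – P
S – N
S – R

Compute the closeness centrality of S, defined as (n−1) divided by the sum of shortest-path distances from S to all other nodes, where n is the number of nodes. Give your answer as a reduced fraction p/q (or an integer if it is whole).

Distances from S: N:1, O:2, P:1, Q:3, R:1, T:2, U:2, V:1, W:2. Sum = 15.
n = 10, so closeness = 9/15 = 3/5.

3/5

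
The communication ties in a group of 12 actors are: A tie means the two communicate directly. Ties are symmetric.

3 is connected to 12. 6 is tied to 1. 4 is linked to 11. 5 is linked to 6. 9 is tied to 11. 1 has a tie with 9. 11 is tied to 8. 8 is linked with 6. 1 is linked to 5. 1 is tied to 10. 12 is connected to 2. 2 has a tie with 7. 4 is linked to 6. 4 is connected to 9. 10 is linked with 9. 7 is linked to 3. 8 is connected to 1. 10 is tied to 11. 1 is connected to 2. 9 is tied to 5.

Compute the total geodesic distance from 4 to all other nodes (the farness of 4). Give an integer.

27

Distances from 4: 1:2, 2:3, 3:5, 5:2, 6:1, 7:4, 8:2, 9:1, 10:2, 11:1, 12:4.
Sum = 2 + 3 + 5 + 2 + 1 + 4 + 2 + 1 + 2 + 1 + 4 = 27.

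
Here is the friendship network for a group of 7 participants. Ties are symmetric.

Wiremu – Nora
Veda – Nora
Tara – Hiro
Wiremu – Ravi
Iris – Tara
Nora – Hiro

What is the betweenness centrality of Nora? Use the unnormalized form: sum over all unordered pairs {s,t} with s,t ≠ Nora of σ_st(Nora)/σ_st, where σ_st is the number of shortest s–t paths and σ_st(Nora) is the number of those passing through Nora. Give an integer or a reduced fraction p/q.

Pairs whose geodesics pass through Nora — Veda–Wiremu: 1; Veda–Ravi: 1; Veda–Tara: 1; Veda–Iris: 1; Veda–Hiro: 1; Wiremu–Tara: 1; Wiremu–Iris: 1; Wiremu–Hiro: 1; Ravi–Tara: 1; Ravi–Iris: 1; Ravi–Hiro: 1.
All other pairs contribute 0.
Summing the contributions gives betweenness(Nora) = 11.

11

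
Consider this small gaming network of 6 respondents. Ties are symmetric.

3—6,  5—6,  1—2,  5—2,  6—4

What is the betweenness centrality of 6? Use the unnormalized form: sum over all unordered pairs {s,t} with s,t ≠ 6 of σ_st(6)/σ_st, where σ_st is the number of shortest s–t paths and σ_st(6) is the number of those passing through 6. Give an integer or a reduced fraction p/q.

Pairs whose geodesics pass through 6 — 5–3: 1; 5–4: 1; 2–3: 1; 2–4: 1; 1–3: 1; 1–4: 1; 3–4: 1.
All other pairs contribute 0.
Summing the contributions gives betweenness(6) = 7.

7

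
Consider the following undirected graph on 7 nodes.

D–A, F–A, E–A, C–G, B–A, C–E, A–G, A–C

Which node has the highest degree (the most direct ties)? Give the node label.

A

Degrees — A:6, B:1, C:3, D:1, E:2, F:1, G:2.
The maximum is 6, attained only by A.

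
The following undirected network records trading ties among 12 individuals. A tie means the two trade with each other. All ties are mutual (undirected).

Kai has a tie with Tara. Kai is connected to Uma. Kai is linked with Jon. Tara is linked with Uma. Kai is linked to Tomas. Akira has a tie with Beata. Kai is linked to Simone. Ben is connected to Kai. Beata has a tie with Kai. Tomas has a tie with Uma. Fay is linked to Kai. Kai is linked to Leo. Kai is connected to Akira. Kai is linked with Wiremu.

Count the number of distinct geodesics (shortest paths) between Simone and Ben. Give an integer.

1

The shortest distance is 2, and the only length-2 path is Simone–Kai–Ben. So there is exactly 1 shortest path.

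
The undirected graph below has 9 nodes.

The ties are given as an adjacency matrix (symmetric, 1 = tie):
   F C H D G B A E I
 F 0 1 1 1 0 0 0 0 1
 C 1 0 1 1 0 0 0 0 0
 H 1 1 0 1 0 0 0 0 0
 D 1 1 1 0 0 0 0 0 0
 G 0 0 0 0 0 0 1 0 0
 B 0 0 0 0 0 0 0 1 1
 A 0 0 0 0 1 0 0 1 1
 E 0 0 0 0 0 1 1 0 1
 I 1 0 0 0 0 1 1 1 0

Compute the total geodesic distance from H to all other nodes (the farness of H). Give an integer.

Distances from H: A:3, B:3, C:1, D:1, E:3, F:1, G:4, I:2.
Sum = 3 + 3 + 1 + 1 + 3 + 1 + 4 + 2 = 18.

18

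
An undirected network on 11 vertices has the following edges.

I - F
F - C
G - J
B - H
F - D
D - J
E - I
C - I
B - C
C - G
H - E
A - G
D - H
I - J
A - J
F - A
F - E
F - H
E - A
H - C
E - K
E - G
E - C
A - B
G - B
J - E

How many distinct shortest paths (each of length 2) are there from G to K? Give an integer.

The shortest distance is 2, and the only length-2 path is G–E–K. So there is exactly 1 shortest path.

1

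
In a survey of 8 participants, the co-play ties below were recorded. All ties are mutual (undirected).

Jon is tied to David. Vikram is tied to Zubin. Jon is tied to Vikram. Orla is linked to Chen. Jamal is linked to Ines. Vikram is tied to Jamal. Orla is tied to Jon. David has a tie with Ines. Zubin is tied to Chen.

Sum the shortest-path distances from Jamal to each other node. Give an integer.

Distances from Jamal: Chen:3, David:2, Ines:1, Jon:2, Orla:3, Vikram:1, Zubin:2.
Sum = 3 + 2 + 1 + 2 + 3 + 1 + 2 = 14.

14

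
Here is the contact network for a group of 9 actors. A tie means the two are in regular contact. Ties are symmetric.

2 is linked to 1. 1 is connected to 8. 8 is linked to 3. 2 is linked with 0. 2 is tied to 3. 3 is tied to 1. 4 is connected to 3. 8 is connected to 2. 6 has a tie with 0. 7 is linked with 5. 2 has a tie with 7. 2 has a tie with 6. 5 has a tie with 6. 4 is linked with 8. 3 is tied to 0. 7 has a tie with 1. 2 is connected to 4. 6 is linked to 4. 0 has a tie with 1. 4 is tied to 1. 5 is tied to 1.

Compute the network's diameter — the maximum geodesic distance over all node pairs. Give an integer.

2

Eccentricity of each node (its greatest distance to any other): 0:2, 1:2, 2:2, 3:2, 4:2, 5:2, 6:2, 7:2, 8:2.
The maximum eccentricity is 2, realized for instance by the pair 1–6 via 1 – 2 – 6. So the diameter is 2.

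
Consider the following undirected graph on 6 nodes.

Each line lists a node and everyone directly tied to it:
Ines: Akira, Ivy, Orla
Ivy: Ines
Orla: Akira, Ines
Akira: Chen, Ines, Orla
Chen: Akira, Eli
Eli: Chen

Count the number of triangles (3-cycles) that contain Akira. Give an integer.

Akira's neighbors: Chen, Ines, and Orla.
Neighbor pairs that are themselves tied: Akira–Ines–Orla. Each forms one triangle with Akira, for 1 in total.

1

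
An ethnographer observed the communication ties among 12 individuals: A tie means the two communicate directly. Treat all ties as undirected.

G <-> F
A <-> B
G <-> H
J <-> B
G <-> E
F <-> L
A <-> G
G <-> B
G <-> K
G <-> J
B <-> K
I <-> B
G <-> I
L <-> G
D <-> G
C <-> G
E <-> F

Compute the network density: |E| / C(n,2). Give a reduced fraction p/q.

17/66

There are 17 edges and 12 nodes, so the maximum possible is C(12,2) = 66.
Density = 17/66.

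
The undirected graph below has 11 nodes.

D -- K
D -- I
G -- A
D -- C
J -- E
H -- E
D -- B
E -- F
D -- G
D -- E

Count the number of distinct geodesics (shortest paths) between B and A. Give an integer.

The shortest distance is 3, and the only length-3 path is B–D–G–A. So there is exactly 1 shortest path.

1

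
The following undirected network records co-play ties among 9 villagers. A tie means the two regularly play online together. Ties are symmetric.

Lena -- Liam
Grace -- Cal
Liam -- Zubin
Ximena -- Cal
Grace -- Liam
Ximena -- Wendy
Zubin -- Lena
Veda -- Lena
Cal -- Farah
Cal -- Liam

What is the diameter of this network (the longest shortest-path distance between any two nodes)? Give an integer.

5

Eccentricity of each node (its greatest distance to any other): Cal:3, Farah:4, Grace:3, Lena:4, Liam:3, Veda:5, Wendy:5, Ximena:4, Zubin:4.
The maximum eccentricity is 5, realized for instance by the pair Veda–Wendy via Veda – Lena – Liam – Cal – Ximena – Wendy. So the diameter is 5.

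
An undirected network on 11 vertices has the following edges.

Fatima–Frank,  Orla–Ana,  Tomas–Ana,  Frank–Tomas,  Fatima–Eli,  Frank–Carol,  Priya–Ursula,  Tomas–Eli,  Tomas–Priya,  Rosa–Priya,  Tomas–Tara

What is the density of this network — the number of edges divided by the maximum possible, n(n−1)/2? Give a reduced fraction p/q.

1/5

There are 11 edges and 11 nodes, so the maximum possible is C(11,2) = 55.
Density = 11/55 = 1/5.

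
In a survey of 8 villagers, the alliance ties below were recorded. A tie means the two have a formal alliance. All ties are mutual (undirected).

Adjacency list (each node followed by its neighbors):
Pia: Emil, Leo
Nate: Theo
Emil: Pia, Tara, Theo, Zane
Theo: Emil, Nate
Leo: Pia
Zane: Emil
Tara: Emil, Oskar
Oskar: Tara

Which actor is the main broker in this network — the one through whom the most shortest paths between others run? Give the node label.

Emil

Unnormalized betweenness of each node: Emil:18, Leo:0, Nate:0, Oskar:0, Pia:6, Tara:6, Theo:6, Zane:0.
Emil has the largest value, 18, making it the main broker — the node through which the most shortest paths run.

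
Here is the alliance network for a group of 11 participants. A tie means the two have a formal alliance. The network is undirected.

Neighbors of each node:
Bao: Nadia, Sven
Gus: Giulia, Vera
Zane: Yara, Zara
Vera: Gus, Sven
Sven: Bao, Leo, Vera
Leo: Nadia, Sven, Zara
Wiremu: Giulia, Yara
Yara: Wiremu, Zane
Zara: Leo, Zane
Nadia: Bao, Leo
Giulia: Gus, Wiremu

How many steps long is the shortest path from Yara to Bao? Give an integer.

5

One shortest route is Yara – Zane – Zara – Leo – Nadia – Bao, which uses 5 edges, and at distance 4 from Yara we only reach {Nadia, Sven, Vera}, which does not include Bao. So d(Yara,Bao) = 5.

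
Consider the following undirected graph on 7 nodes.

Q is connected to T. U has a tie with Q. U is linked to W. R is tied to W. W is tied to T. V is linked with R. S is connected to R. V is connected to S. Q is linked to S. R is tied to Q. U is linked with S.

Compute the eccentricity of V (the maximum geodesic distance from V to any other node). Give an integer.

Distances from V: Q:2, R:1, S:1, T:3, U:2, W:2.
The largest is 3 (to T), so the eccentricity of V is 3.

3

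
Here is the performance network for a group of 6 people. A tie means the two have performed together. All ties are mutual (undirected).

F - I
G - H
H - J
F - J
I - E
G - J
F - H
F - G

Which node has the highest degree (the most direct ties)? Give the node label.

Degrees — E:1, F:4, G:3, H:3, I:2, J:3.
The maximum is 4, attained only by F.

F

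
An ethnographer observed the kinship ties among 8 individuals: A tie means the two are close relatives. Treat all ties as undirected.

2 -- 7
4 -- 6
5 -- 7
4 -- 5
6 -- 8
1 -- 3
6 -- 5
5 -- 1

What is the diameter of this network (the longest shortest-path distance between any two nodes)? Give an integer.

Eccentricity of each node (its greatest distance to any other): 1:3, 2:4, 3:4, 4:3, 5:2, 6:3, 7:3, 8:4.
The maximum eccentricity is 4, realized for instance by the pair 3–8 via 3 – 1 – 5 – 6 – 8. So the diameter is 4.

4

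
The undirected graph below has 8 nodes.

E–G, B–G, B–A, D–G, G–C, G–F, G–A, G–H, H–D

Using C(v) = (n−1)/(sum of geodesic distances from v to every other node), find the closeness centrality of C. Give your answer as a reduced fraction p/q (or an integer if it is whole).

Distances from C: A:2, B:2, D:2, E:2, F:2, G:1, H:2. Sum = 13.
n = 8, so closeness = 7/13.

7/13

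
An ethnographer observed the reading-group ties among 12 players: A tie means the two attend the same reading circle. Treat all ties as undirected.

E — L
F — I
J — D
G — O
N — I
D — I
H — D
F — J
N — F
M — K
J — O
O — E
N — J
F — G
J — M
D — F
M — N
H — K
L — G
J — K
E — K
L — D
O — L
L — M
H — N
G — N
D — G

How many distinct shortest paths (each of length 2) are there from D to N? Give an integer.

The shortest distance is 2. The length-2 paths are: D–H–N; D–J–N; D–G–N; D–I–N; D–F–N.
That gives 5 distinct shortest paths.

5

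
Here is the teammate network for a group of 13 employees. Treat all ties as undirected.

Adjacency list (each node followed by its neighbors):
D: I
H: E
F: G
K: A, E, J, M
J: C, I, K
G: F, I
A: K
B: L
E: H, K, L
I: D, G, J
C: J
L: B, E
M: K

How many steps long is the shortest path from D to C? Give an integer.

3

One shortest route is D – I – J – C, which uses 3 edges, and at distance 2 from D we only reach {G, J}, which does not include C. So d(D,C) = 3.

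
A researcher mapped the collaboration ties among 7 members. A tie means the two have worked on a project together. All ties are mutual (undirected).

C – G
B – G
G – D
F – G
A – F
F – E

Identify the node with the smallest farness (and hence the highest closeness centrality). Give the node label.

Farness (sum of distances to all others) for each node — A:14, B:13, C:13, D:13, E:14, F:9, G:8.
The smallest farness is 8, for G, so G has the highest closeness.

G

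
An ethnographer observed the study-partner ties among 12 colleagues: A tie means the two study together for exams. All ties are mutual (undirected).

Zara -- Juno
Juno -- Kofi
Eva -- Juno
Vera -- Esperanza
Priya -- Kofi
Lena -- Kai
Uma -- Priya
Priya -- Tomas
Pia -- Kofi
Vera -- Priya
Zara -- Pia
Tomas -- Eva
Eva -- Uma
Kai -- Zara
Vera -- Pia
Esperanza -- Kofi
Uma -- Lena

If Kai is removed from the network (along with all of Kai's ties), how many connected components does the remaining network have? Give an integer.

Kai's neighbors (Lena and Zara) remain reachable from one another through other ties, so the rest of the network stays in one piece.

1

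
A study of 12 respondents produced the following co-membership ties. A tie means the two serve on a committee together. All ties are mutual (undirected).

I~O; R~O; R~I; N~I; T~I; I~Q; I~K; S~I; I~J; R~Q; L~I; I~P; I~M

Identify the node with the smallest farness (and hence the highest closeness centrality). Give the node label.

I

Farness (sum of distances to all others) for each node — I:11, J:21, K:21, L:21, M:21, N:21, O:20, P:21, Q:20, R:19, S:21, T:21.
The smallest farness is 11, for I, so I has the highest closeness.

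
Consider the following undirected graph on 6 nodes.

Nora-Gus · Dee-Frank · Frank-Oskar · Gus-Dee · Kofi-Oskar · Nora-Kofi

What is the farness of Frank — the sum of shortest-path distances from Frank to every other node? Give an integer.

Distances from Frank: Dee:1, Gus:2, Kofi:2, Nora:3, Oskar:1.
Sum = 1 + 2 + 2 + 3 + 1 = 9.

9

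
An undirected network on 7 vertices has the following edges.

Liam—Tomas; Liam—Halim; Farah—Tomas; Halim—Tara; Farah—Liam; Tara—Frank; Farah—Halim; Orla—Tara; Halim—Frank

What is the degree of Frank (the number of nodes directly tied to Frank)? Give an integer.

Frank is directly tied to Halim and Tara. That is 2 neighbors, so the degree of Frank is 2.

2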